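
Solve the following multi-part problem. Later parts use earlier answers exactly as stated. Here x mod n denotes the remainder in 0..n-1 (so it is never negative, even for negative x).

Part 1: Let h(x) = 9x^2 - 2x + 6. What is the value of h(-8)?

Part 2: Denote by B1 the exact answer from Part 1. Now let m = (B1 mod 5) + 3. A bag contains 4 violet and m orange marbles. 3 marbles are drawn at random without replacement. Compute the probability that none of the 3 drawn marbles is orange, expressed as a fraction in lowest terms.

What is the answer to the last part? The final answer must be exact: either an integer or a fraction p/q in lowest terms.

Part 1: 9*(-8)^2 - 2*(-8)^1 + 6 = (576) + (16) + (6) = 598; answer 598
Part 2: B1 = 598; m = 6; total draws C(10,3) = 120; favorable C(4,3) = 4; P = 1/30; answer 1/30

1/30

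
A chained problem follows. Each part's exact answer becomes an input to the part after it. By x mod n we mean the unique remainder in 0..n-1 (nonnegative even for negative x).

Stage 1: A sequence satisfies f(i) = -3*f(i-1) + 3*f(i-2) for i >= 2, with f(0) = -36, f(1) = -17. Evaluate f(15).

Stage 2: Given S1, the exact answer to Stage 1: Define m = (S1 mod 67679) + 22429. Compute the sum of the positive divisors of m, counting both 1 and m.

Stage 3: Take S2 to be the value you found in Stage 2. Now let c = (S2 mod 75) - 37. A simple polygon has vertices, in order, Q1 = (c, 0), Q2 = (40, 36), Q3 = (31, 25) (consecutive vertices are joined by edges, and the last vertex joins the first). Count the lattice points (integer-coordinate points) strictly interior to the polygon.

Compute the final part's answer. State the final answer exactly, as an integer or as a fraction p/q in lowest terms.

Stage 1: f(2) = -3*(-17) + 3*(-36) = -57; iterating: f(2)=-57, f(3)=120, f(4)=-531, f(5)=1953, f(6)=-7452, f(7)=28215, f(8)=-107001, f(9)=405648, f(10)=-1537947, f(11)=5830785, f(12)=-22106196, f(13)=83810943, f(14)=-317751417, f(15)=1204687080; answer 1204687080
Stage 2: S1 = 1204687080; m = 23309; 23309 = 11 * 13 * 163; sigma = (1 + 11) * (1 + 13) * (1 + 163) = 12 * 14 * 164 = 27552; answer 27552
Stage 3: S2 = 27552; c = -10; cross terms: (-10*36 - 40*0)=-360, (40*25 - 31*36)=-116, (31*0 - -10*25)=250; twice the area = |-226| = 226; area = 113; boundary points = 2 + 1 + 1 = 4; strictly interior points = area - boundary/2 + 1 = 112; answer 112

112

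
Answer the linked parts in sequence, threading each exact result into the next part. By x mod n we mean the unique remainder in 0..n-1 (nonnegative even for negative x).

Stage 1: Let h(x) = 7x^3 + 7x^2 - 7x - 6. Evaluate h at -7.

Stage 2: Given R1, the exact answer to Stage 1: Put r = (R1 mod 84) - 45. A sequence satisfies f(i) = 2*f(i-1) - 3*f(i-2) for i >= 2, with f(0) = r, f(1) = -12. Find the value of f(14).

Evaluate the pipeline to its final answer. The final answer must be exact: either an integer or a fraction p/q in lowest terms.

Stage 1: 7*(-7)^3 + 7*(-7)^2 - 7*(-7)^1 - 6 = (-2401) + (343) + (49) + (-6) = -2015; answer -2015
Stage 2: R1 = -2015; r = -44; f(2) = 2*(-12) - 3*(-44) = 108; iterating: f(2)=108, f(3)=252, f(4)=180, f(5)=-396, f(6)=-1332, f(7)=-1476, f(8)=1044, f(9)=6516, f(10)=9900, f(11)=252, f(12)=-29196, f(13)=-59148, f(14)=-30708; answer -30708

-30708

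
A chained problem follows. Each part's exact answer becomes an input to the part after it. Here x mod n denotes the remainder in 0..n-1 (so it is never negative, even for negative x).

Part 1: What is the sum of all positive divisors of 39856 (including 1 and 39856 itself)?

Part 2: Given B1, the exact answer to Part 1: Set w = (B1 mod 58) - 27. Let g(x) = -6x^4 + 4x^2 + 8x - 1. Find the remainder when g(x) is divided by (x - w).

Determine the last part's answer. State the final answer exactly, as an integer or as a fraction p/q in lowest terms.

-3691

Part 1: 39856 = 2^4 * 47 * 53; sigma = (1 + 2 + 4 + 8 + 16) * (1 + 47) * (1 + 53) = 31 * 48 * 54 = 80352; answer 80352
Part 2: B1 = 80352; w = -5; remainder = value at the root: -6*(-5)^4 + 4*(-5)^2 + 8*(-5)^1 - 1 = (-3750) + (100) + (-40) + (-1) = -3691; answer -3691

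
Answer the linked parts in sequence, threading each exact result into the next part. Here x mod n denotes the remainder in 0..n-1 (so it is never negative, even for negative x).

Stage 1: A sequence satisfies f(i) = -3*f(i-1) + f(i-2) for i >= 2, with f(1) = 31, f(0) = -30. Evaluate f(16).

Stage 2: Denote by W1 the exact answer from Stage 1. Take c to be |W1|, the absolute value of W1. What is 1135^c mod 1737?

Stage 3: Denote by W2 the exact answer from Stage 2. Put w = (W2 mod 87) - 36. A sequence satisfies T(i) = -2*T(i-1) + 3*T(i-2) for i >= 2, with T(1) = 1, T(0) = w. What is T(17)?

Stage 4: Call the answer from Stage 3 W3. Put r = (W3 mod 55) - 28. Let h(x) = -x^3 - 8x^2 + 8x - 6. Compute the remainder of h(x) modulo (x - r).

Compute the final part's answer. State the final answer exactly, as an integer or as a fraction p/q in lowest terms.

Stage 1: f(2) = -3*(31) + 1*(-30) = -123; iterating: f(2)=-123, f(3)=400, f(4)=-1323, f(5)=4369, f(6)=-14430, f(7)=47659, f(8)=-157407, f(9)=519880, f(10)=-1717047, f(11)=5671021, f(12)=-18730110, f(13)=61861351, f(14)=-204314163, f(15)=674803840, f(16)=-2228725683; answer -2228725683
Stage 2: W1 = -2228725683; c = 2228725683; squarings mod 1737: 1135^1=1135, 1135^2=1108, 1135^4=1342, 1135^8=1432, 1135^16=964, 1135^32=1, 1135^64=1, 1135^128=1, 1135^256=1, 1135^512=1, 1135^1024=1, 1135^2048=1, 1135^4096=1, 1135^8192=1, 1135^16384=1, 1135^32768=1, 1135^65536=1, 1135^131072=1, 1135^262144=1, 1135^524288=1, 1135^1048576=1, 1135^2097152=1, 1135^4194304=1, 1135^8388608=1, 1135^16777216=1, 1135^33554432=1, 1135^67108864=1, 1135^134217728=1, 1135^268435456=1, 1135^536870912=1, 1135^1073741824=1, 1135^2147483648=1; 1135^2228725683 = 1135^1 * 1135^2 * 1135^16 * 1135^32 * 1135^128 * 1135^256 * 1135^512 * 1135^1024 * 1135^8192 * 1135^32768 * 1135^65536 * 1135^131072 * 1135^262144 * 1135^1048576 * 1135^4194304 * 1135^8388608 * 1135^67108864 * 1135^2147483648 = 973 (mod 1737); answer 973
Stage 3: W2 = 973; w = -20; T(2) = -2*(1) + 3*(-20) = -62; iterating: T(2)=-62, T(3)=127, T(4)=-440, T(5)=1261, T(6)=-3842, T(7)=11467, T(8)=-34460, T(9)=103321, T(10)=-310022, T(11)=930007, T(12)=-2790080, T(13)=8370181, T(14)=-25110602, T(15)=75331747, T(16)=-225995300, T(17)=677985841; answer 677985841
Stage 4: W3 = 677985841; r = -12; remainder = value at the root: -1*(-12)^3 - 8*(-12)^2 + 8*(-12)^1 - 6 = (1728) + (-1152) + (-96) + (-6) = 474; answer 474

474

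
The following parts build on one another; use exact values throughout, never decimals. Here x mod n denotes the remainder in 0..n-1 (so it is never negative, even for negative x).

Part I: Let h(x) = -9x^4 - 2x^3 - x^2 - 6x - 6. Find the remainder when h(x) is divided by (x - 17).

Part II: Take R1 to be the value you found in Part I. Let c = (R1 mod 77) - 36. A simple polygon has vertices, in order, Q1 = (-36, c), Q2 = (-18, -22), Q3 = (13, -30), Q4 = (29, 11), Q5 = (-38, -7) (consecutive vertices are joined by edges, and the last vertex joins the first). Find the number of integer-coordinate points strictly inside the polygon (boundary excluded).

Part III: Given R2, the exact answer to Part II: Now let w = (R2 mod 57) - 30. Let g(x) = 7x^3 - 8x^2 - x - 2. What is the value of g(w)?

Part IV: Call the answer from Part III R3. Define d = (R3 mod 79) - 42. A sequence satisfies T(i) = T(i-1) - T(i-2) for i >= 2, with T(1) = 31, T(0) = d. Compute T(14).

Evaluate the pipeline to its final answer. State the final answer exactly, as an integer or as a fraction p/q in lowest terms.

10

Part I: remainder = value at the root: -9*(17)^4 - 2*(17)^3 - 1*(17)^2 - 6*(17)^1 - 6 = (-751689) + (-9826) + (-289) + (-102) + (-6) = -761912; answer -761912
Part II: R1 = -761912; c = -33; cross terms: (-36*-22 - -18*-33)=198, (-18*-30 - 13*-22)=826, (13*11 - 29*-30)=1013, (29*-7 - -38*11)=215, (-38*-33 - -36*-7)=1002; twice the area = |3254| = 3254; area = 1627; boundary points = 1 + 1 + 1 + 1 + 2 = 6; strictly interior points = area - boundary/2 + 1 = 1625; answer 1625
Part III: R2 = 1625; w = -1; 7*(-1)^3 - 8*(-1)^2 - 1*(-1)^1 - 2 = (-7) + (-8) + (1) + (-2) = -16; answer -16
Part IV: R3 = -16; d = 21; T(2) = 1*(31) - 1*(21) = 10; iterating: T(2)=10, T(3)=-21, T(4)=-31, T(5)=-10, T(6)=21, T(7)=31, T(8)=10, T(9)=-21, T(10)=-31, T(11)=-10, T(12)=21, T(13)=31, T(14)=10; answer 10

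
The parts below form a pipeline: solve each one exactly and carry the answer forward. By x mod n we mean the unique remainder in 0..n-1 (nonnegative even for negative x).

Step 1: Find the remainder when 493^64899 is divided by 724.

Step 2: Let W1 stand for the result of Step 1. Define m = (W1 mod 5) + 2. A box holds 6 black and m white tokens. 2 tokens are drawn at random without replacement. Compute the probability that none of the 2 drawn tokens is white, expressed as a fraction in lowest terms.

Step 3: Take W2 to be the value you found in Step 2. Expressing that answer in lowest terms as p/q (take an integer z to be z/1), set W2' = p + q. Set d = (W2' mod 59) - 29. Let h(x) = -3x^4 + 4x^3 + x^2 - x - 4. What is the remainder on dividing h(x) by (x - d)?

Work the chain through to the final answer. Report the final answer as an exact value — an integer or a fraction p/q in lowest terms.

Step 1: squarings mod 724: 493^1=493, 493^2=509, 493^4=613, 493^8=13, 493^16=169, 493^32=325, 493^64=645, 493^128=449, 493^256=329, 493^512=365, 493^1024=9, 493^2048=81, 493^4096=45, 493^8192=577, 493^16384=613, 493^32768=13; 493^64899 = 493^1 * 493^2 * 493^128 * 493^256 * 493^1024 * 493^2048 * 493^4096 * 493^8192 * 493^16384 * 493^32768 = 469 (mod 724); answer 469
Step 2: W1 = 469; m = 6; total draws C(12,2) = 66; favorable C(6,2) = 15; P = 5/22; answer 5/22
Step 3: W2 = 5/22; threaded value p + q = 27; d = -2; remainder = value at the root: -3*(-2)^4 + 4*(-2)^3 + 1*(-2)^2 - 1*(-2)^1 - 4 = (-48) + (-32) + (4) + (2) + (-4) = -78; answer -78

-78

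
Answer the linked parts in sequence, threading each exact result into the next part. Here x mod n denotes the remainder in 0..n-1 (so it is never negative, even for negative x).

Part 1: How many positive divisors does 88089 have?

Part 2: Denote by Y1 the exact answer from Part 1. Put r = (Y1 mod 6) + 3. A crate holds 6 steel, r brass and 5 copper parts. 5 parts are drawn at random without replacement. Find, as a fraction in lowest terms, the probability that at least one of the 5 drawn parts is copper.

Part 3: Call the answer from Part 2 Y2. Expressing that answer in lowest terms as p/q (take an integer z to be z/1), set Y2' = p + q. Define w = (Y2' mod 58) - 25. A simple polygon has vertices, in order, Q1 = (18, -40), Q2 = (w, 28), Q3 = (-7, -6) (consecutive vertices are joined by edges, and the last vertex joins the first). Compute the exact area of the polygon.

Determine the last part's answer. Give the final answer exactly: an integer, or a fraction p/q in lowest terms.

Part 1: 88089 = 3 * 29363; number of divisors = (1+1) * (1+1) = 4; answer 4
Part 2: Y1 = 4; r = 7; total draws C(18,5) = 8568; complement C(13,5) = 1287; favorable 8568 - 1287 = 7281; P = 809/952; answer 809/952
Part 3: Y2 = 809/952; threaded value p + q = 1761; w = -4; cross terms: (18*28 - -4*-40)=344, (-4*-6 - -7*28)=220, (-7*-40 - 18*-6)=388; twice the area = |952| = 952; area = 476; answer 476

476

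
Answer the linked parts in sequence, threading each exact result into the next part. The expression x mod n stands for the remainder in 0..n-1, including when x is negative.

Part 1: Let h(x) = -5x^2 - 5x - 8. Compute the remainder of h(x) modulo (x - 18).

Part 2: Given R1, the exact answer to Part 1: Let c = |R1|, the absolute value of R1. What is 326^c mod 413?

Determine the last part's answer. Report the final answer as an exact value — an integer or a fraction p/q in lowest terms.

Part 1: remainder = value at the root: -5*(18)^2 - 5*(18)^1 - 8 = (-1620) + (-90) + (-8) = -1718; answer -1718
Part 2: R1 = -1718; c = 1718; squarings mod 413: 326^1=326, 326^2=135, 326^4=53, 326^8=331, 326^16=116, 326^32=240, 326^64=193, 326^128=79, 326^256=46, 326^512=51, 326^1024=123; 326^1718 = 326^2 * 326^4 * 326^16 * 326^32 * 326^128 * 326^512 * 326^1024 = 212 (mod 413); answer 212

212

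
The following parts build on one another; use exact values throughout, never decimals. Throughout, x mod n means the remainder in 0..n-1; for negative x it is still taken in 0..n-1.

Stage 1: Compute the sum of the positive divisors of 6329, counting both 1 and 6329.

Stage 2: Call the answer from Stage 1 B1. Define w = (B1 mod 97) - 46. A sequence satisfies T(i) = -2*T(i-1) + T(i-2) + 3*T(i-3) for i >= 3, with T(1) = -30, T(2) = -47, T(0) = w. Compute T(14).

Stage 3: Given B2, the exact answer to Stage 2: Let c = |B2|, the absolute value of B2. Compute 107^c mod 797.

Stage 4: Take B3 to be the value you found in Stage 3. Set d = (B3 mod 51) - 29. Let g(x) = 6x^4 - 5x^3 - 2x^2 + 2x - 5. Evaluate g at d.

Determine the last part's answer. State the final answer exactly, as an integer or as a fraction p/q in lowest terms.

Stage 1: 6329 is prime, so its only divisors are 1 and 6329; sigma = 1 + 6329 = 6330; answer 6330
Stage 2: B1 = 6330; w = -21; T(3) = -2*(-47) + 1*(-30) + 3*(-21) = 1; iterating: T(3)=1, T(4)=-139, T(5)=138, T(6)=-412, T(7)=545, T(8)=-1088, T(9)=1485, T(10)=-2423, T(11)=3067, T(12)=-4102, T(13)=4002, T(14)=-2905; answer -2905
Stage 3: B2 = -2905; c = 2905; squarings mod 797: 107^1=107, 107^2=291, 107^4=199, 107^8=548, 107^16=632, 107^32=127, 107^64=189, 107^128=653, 107^256=14, 107^512=196, 107^1024=160, 107^2048=96; 107^2905 = 107^1 * 107^8 * 107^16 * 107^64 * 107^256 * 107^512 * 107^2048 = 336 (mod 797); answer 336
Stage 4: B3 = 336; d = 1; 6*(1)^4 - 5*(1)^3 - 2*(1)^2 + 2*(1)^1 - 5 = (6) + (-5) + (-2) + (2) + (-5) = -4; answer -4

-4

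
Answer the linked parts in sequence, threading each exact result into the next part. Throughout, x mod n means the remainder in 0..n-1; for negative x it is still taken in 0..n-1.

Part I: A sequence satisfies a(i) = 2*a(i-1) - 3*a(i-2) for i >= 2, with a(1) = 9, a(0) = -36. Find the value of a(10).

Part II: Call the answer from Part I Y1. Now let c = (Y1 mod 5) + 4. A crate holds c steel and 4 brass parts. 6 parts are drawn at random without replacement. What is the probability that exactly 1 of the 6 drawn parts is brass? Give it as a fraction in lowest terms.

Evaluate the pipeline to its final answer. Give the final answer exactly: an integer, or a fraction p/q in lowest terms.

Part I: a(2) = 2*(9) - 3*(-36) = 126; iterating: a(2)=126, a(3)=225, a(4)=72, a(5)=-531, a(6)=-1278, a(7)=-963, a(8)=1908, a(9)=6705, a(10)=7686; answer 7686
Part II: Y1 = 7686; c = 5; total draws C(9,6) = 84; favorable C(4,1)*C(5,5) = 4; P = 1/21; answer 1/21

1/21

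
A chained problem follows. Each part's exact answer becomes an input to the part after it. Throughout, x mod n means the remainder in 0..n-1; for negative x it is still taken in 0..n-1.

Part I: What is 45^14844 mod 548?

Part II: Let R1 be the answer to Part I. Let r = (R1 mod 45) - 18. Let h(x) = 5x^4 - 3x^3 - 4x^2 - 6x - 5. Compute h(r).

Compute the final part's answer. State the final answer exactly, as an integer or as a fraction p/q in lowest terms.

Part I: squarings mod 548: 45^1=45, 45^2=381, 45^4=489, 45^8=193, 45^16=533, 45^32=225, 45^64=209, 45^128=389, 45^256=73, 45^512=397, 45^1024=333, 45^2048=193, 45^4096=533, 45^8192=225; 45^14844 = 45^4 * 45^8 * 45^16 * 45^32 * 45^64 * 45^128 * 45^256 * 45^2048 * 45^4096 * 45^8192 = 337 (mod 548); answer 337
Part II: R1 = 337; r = 4; 5*(4)^4 - 3*(4)^3 - 4*(4)^2 - 6*(4)^1 - 5 = (1280) + (-192) + (-64) + (-24) + (-5) = 995; answer 995

995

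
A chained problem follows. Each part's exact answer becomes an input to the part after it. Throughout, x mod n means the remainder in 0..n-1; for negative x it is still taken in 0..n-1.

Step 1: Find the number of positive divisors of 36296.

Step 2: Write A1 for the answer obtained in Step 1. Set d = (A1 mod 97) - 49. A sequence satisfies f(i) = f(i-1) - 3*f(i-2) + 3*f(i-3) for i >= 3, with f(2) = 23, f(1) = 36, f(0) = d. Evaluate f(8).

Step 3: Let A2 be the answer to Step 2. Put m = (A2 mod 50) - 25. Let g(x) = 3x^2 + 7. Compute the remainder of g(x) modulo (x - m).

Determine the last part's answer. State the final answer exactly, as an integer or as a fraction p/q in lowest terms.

Step 1: 36296 = 2^3 * 13 * 349; number of divisors = (3+1) * (1+1) * (1+1) = 16; answer 16
Step 2: A1 = 16; d = -33; f(3) = 1*(23) - 3*(36) + 3*(-33) = -184; iterating: f(3)=-184, f(4)=-145, f(5)=476, f(6)=359, f(7)=-1504, f(8)=-1153; answer -1153
Step 3: A2 = -1153; m = 22; remainder = value at the root: 3*(22)^2 + 7 = (1452) + (7) = 1459; answer 1459

1459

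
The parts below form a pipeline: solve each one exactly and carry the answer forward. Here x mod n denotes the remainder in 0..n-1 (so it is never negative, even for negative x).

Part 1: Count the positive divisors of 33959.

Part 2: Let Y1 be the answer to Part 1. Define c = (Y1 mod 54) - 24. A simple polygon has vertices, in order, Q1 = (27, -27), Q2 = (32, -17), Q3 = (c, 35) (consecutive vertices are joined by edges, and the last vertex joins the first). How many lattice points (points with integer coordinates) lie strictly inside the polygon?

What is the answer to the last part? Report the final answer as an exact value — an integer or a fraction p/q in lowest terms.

362

Part 1: 33959 = 29 * 1171; number of divisors = (1+1) * (1+1) = 4; answer 4
Part 2: Y1 = 4; c = -20; cross terms: (27*-17 - 32*-27)=405, (32*35 - -20*-17)=780, (-20*-27 - 27*35)=-405; twice the area = |780| = 780; area = 390; boundary points = 5 + 52 + 1 = 58; strictly interior points = area - boundary/2 + 1 = 362; answer 362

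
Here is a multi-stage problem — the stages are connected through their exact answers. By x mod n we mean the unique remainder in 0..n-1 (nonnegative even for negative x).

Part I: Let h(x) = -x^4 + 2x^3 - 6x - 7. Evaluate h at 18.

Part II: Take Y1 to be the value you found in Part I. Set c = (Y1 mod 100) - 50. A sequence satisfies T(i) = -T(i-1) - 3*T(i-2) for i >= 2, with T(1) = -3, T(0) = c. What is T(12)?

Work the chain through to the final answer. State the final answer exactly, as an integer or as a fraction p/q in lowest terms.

-16977

Part I: -1*(18)^4 + 2*(18)^3 - 6*(18)^1 - 7 = (-104976) + (11664) + (-108) + (-7) = -93427; answer -93427
Part II: Y1 = -93427; c = 23; T(2) = -1*(-3) - 3*(23) = -66; iterating: T(2)=-66, T(3)=75, T(4)=123, T(5)=-348, T(6)=-21, T(7)=1065, T(8)=-1002, T(9)=-2193, T(10)=5199, T(11)=1380, T(12)=-16977; answer -16977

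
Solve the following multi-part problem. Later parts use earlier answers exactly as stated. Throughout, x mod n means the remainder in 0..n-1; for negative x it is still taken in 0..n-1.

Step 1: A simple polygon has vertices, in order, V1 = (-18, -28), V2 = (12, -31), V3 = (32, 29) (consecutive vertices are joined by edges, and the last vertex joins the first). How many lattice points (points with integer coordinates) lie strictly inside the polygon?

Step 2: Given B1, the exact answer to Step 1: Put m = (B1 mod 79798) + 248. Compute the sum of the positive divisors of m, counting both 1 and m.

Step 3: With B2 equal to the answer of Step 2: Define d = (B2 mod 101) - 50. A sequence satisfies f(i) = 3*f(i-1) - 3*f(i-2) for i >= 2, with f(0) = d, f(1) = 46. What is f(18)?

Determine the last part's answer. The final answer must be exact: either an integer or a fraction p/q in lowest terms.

98415

Step 1: cross terms: (-18*-31 - 12*-28)=894, (12*29 - 32*-31)=1340, (32*-28 - -18*29)=-374; twice the area = |1860| = 1860; area = 930; boundary points = 3 + 20 + 1 = 24; strictly interior points = area - boundary/2 + 1 = 919; answer 919
Step 2: B1 = 919; m = 1167; 1167 = 3 * 389; sigma = (1 + 3) * (1 + 389) = 4 * 390 = 1560; answer 1560
Step 3: B2 = 1560; d = -5; f(2) = 3*(46) - 3*(-5) = 153; iterating: f(2)=153, f(3)=321, f(4)=504, f(5)=549, f(6)=135, f(7)=-1242, f(8)=-4131, f(9)=-8667, f(10)=-13608, f(11)=-14823, f(12)=-3645, f(13)=33534, f(14)=111537, f(15)=234009, f(16)=367416, f(17)=400221, f(18)=98415; answer 98415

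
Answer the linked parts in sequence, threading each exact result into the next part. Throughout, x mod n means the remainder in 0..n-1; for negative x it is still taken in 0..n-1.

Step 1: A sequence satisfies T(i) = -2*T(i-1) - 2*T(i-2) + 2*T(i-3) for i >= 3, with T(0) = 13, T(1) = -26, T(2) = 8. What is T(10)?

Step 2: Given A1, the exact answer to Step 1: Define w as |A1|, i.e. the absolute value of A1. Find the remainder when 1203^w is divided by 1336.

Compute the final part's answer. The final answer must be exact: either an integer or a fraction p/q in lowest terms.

97

Step 1: T(3) = -2*(8) - 2*(-26) + 2*(13) = 62; iterating: T(3)=62, T(4)=-192, T(5)=276, T(6)=-44, T(7)=-848, T(8)=2336, T(9)=-3064, T(10)=-240; answer -240
Step 2: A1 = -240; w = 240; squarings mod 1336: 1203^1=1203, 1203^2=321, 1203^4=169, 1203^8=505, 1203^16=1185, 1203^32=89, 1203^64=1241, 1203^128=1009; 1203^240 = 1203^16 * 1203^32 * 1203^64 * 1203^128 = 97 (mod 1336); answer 97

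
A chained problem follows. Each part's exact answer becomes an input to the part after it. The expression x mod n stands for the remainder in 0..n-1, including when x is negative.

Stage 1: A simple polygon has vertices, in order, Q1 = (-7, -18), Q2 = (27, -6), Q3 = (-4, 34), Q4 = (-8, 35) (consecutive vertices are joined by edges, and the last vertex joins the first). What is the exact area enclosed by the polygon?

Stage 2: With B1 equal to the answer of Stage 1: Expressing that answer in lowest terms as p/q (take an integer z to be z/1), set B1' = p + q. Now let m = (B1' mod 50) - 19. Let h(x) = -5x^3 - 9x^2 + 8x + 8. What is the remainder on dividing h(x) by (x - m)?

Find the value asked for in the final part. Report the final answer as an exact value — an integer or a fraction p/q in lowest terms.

Stage 1: cross terms: (-7*-6 - 27*-18)=528, (27*34 - -4*-6)=894, (-4*35 - -8*34)=132, (-8*-18 - -7*35)=389; twice the area = |1943| = 1943; area = 1943/2; answer 1943/2
Stage 2: B1 = 1943/2; threaded value p + q = 1945; m = 26; remainder = value at the root: -5*(26)^3 - 9*(26)^2 + 8*(26)^1 + 8 = (-87880) + (-6084) + (208) + (8) = -93748; answer -93748

-93748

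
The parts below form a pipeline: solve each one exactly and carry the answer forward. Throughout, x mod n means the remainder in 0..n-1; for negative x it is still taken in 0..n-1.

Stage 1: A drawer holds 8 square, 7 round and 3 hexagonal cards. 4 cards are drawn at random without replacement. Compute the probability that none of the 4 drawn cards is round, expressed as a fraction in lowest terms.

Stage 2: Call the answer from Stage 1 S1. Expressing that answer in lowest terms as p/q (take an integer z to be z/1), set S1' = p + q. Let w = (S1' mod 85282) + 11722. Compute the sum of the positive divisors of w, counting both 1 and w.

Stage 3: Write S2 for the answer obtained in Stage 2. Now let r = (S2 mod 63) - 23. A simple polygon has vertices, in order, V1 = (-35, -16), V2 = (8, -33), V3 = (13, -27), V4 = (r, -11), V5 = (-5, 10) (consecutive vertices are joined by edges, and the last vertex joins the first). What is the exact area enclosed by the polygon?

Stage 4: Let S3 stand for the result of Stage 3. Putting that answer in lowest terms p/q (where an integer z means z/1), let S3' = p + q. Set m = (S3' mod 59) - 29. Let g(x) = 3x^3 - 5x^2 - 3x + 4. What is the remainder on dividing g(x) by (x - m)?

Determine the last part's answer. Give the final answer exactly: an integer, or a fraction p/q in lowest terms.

10964

Stage 1: total draws C(18,4) = 3060; favorable C(11,4) = 330; P = 11/102; answer 11/102
Stage 2: S1 = 11/102; threaded value p + q = 113; w = 11835; 11835 = 3^2 * 5 * 263; sigma = (1 + 3 + 9) * (1 + 5) * (1 + 263) = 13 * 6 * 264 = 20592; answer 20592
Stage 3: S2 = 20592; r = 31; cross terms: (-35*-33 - 8*-16)=1283, (8*-27 - 13*-33)=213, (13*-11 - 31*-27)=694, (31*10 - -5*-11)=255, (-5*-16 - -35*10)=430; twice the area = |2875| = 2875; area = 2875/2; answer 2875/2
Stage 4: S3 = 2875/2; threaded value p + q = 2877; m = 16; remainder = value at the root: 3*(16)^3 - 5*(16)^2 - 3*(16)^1 + 4 = (12288) + (-1280) + (-48) + (4) = 10964; answer 10964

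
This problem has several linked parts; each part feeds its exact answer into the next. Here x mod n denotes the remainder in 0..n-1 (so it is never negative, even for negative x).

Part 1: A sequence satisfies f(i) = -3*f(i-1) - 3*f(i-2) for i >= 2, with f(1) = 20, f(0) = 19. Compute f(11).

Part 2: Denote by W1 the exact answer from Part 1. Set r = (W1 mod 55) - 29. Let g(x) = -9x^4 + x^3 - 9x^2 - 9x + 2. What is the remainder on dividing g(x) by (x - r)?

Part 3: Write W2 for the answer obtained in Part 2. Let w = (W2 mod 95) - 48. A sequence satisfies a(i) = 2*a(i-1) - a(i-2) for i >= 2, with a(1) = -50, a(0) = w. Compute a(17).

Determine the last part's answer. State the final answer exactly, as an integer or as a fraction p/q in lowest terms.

-1234

Part 1: f(2) = -3*(20) - 3*(19) = -117; iterating: f(2)=-117, f(3)=291, f(4)=-522, f(5)=693, f(6)=-513, f(7)=-540, f(8)=3159, f(9)=-7857, f(10)=14094, f(11)=-18711; answer -18711
Part 2: W1 = -18711; r = 15; remainder = value at the root: -9*(15)^4 + 1*(15)^3 - 9*(15)^2 - 9*(15)^1 + 2 = (-455625) + (3375) + (-2025) + (-135) + (2) = -454408; answer -454408
Part 3: W2 = -454408; w = 24; a(2) = 2*(-50) - 1*(24) = -124; iterating: a(2)=-124, a(3)=-198, a(4)=-272, a(5)=-346, a(6)=-420, a(7)=-494, a(8)=-568, a(9)=-642, a(10)=-716, a(11)=-790, a(12)=-864, a(13)=-938, a(14)=-1012, a(15)=-1086, a(16)=-1160, a(17)=-1234; answer -1234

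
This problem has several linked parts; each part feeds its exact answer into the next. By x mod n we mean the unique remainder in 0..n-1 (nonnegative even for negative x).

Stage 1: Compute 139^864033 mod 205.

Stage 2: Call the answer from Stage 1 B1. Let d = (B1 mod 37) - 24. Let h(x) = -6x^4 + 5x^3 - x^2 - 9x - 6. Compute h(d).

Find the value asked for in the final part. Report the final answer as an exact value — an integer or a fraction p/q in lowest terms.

Stage 1: squarings mod 205: 139^1=139, 139^2=51, 139^4=141, 139^8=201, 139^16=16, 139^32=51, 139^64=141, 139^128=201, 139^256=16, 139^512=51, 139^1024=141, 139^2048=201, 139^4096=16, 139^8192=51, 139^16384=141, 139^32768=201, 139^65536=16, 139^131072=51, 139^262144=141, 139^524288=201; 139^864033 = 139^1 * 139^32 * 139^256 * 139^512 * 139^1024 * 139^2048 * 139^8192 * 139^65536 * 139^262144 * 139^524288 = 119 (mod 205); answer 119
Stage 2: B1 = 119; d = -16; -6*(-16)^4 + 5*(-16)^3 - 1*(-16)^2 - 9*(-16)^1 - 6 = (-393216) + (-20480) + (-256) + (144) + (-6) = -413814; answer -413814

-413814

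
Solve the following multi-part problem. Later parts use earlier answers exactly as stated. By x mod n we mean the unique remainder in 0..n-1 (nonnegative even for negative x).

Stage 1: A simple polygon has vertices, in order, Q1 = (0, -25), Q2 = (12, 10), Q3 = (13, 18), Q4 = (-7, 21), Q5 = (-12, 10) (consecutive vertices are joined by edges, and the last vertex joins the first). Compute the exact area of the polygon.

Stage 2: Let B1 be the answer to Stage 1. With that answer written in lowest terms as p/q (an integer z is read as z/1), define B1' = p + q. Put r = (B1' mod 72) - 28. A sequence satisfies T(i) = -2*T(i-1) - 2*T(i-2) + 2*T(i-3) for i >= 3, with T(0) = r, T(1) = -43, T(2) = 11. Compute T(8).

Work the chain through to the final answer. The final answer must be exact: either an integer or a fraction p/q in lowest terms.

3692

Stage 1: cross terms: (0*10 - 12*-25)=300, (12*18 - 13*10)=86, (13*21 - -7*18)=399, (-7*10 - -12*21)=182, (-12*-25 - 0*10)=300; twice the area = |1267| = 1267; area = 1267/2; answer 1267/2
Stage 2: B1 = 1267/2; threaded value p + q = 1269; r = 17; T(3) = -2*(11) - 2*(-43) + 2*(17) = 98; iterating: T(3)=98, T(4)=-304, T(5)=434, T(6)=-64, T(7)=-1348, T(8)=3692; answer 3692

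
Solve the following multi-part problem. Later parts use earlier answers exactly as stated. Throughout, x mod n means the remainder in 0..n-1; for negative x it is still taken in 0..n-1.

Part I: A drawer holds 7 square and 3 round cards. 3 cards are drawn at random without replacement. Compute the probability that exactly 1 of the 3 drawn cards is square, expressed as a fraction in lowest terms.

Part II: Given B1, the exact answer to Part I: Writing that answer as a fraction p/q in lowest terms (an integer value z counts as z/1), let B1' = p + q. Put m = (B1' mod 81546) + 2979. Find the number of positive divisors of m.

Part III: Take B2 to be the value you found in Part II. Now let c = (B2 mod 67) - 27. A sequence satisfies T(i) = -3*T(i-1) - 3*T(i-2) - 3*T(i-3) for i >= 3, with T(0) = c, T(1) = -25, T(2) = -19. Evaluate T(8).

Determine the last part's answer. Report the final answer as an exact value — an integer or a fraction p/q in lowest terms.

-9027

Part I: total draws C(10,3) = 120; favorable C(7,1)*C(3,2) = 21; P = 7/40; answer 7/40
Part II: B1 = 7/40; threaded value p + q = 47; m = 3026; 3026 = 2 * 17 * 89; number of divisors = (1+1) * (1+1) * (1+1) = 8; answer 8
Part III: B2 = 8; c = -19; T(3) = -3*(-19) - 3*(-25) - 3*(-19) = 189; iterating: T(3)=189, T(4)=-435, T(5)=795, T(6)=-1647, T(7)=3861, T(8)=-9027; answer -9027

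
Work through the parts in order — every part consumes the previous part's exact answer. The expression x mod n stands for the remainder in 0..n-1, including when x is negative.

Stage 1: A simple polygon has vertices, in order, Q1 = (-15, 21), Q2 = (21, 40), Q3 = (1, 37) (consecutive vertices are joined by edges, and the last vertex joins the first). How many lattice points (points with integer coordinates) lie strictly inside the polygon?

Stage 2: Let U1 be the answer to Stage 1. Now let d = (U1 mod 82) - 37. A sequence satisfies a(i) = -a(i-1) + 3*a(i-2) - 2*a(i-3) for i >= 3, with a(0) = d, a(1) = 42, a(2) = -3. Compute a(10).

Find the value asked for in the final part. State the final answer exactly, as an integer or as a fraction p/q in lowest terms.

-54348

Stage 1: cross terms: (-15*40 - 21*21)=-1041, (21*37 - 1*40)=737, (1*21 - -15*37)=576; twice the area = |272| = 272; area = 136; boundary points = 1 + 1 + 16 = 18; strictly interior points = area - boundary/2 + 1 = 128; answer 128
Stage 2: U1 = 128; d = 9; a(3) = -1*(-3) + 3*(42) - 2*(9) = 111; iterating: a(3)=111, a(4)=-204, a(5)=543, a(6)=-1377, a(7)=3414, a(8)=-8631, a(9)=21627, a(10)=-54348; answer -54348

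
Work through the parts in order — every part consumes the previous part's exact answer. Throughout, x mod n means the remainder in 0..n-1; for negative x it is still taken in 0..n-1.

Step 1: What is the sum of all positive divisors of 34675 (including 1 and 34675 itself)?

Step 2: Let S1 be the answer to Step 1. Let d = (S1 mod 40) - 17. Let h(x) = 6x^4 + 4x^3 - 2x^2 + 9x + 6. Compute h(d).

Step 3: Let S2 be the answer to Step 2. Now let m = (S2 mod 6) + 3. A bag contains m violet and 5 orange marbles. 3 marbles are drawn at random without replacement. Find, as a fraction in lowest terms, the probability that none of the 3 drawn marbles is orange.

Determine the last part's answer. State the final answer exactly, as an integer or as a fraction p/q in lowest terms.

28/143

Step 1: 34675 = 5^2 * 19 * 73; sigma = (1 + 5 + 25) * (1 + 19) * (1 + 73) = 31 * 20 * 74 = 45880; answer 45880
Step 2: S1 = 45880; d = -17; 6*(-17)^4 + 4*(-17)^3 - 2*(-17)^2 + 9*(-17)^1 + 6 = (501126) + (-19652) + (-578) + (-153) + (6) = 480749; answer 480749
Step 3: S2 = 480749; m = 8; total draws C(13,3) = 286; favorable C(8,3) = 56; P = 28/143; answer 28/143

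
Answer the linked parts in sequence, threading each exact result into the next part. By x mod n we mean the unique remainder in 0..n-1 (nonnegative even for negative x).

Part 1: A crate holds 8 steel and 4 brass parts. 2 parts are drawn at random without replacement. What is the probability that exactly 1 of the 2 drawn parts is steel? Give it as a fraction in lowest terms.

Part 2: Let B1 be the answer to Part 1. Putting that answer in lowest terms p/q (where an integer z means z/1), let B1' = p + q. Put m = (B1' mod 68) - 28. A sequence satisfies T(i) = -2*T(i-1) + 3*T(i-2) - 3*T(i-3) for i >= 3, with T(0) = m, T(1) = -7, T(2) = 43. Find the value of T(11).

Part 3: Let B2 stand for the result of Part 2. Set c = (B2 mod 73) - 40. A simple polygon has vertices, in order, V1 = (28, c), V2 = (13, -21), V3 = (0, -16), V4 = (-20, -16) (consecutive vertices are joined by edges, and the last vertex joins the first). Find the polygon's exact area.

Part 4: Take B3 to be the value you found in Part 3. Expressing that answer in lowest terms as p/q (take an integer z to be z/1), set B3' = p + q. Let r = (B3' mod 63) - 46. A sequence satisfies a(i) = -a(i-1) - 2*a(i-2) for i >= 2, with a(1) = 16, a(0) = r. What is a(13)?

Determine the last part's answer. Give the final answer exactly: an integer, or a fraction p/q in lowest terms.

-3256

Part 1: total draws C(12,2) = 66; favorable C(8,1)*C(4,1) = 32; P = 16/33; answer 16/33
Part 2: B1 = 16/33; threaded value p + q = 49; m = 21; T(3) = -2*(43) + 3*(-7) - 3*(21) = -170; iterating: T(3)=-170, T(4)=490, T(5)=-1619, T(6)=5218, T(7)=-16763, T(8)=54037, T(9)=-174017, T(10)=560434, T(11)=-1805030; answer -1805030
Part 3: B2 = -1805030; c = 1; cross terms: (28*-21 - 13*1)=-601, (13*-16 - 0*-21)=-208, (0*-16 - -20*-16)=-320, (-20*1 - 28*-16)=428; twice the area = |-701| = 701; area = 701/2; answer 701/2
Part 4: B3 = 701/2; threaded value p + q = 703; r = -36; a(2) = -1*(16) - 2*(-36) = 56; iterating: a(2)=56, a(3)=-88, a(4)=-24, a(5)=200, a(6)=-152, a(7)=-248, a(8)=552, a(9)=-56, a(10)=-1048, a(11)=1160, a(12)=936, a(13)=-3256; answer -3256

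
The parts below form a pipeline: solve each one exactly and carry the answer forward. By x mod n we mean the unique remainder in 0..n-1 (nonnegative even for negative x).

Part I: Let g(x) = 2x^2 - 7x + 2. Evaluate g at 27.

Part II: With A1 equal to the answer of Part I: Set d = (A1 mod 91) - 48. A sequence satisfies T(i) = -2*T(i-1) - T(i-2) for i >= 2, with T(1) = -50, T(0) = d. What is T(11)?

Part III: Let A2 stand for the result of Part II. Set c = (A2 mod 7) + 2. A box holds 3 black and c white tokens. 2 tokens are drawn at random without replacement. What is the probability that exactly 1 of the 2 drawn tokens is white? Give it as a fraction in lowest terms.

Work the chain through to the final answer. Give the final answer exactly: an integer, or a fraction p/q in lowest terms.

Part I: 2*(27)^2 - 7*(27)^1 + 2 = (1458) + (-189) + (2) = 1271; answer 1271
Part II: A1 = 1271; d = 40; T(2) = -2*(-50) - 1*(40) = 60; iterating: T(2)=60, T(3)=-70, T(4)=80, T(5)=-90, T(6)=100, T(7)=-110, T(8)=120, T(9)=-130, T(10)=140, T(11)=-150; answer -150
Part III: A2 = -150; c = 6; total draws C(9,2) = 36; favorable C(6,1)*C(3,1) = 18; P = 1/2; answer 1/2

1/2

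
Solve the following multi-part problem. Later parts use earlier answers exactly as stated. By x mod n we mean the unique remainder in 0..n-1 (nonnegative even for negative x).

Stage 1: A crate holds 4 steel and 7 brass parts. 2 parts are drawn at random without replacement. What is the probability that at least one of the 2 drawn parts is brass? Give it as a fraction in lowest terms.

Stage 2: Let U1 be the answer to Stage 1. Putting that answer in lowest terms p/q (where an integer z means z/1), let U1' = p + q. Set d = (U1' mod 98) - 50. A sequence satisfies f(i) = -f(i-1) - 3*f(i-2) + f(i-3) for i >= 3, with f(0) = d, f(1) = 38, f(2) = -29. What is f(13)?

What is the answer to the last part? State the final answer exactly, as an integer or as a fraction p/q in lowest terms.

-31460

Stage 1: total draws C(11,2) = 55; complement C(4,2) = 6; favorable 55 - 6 = 49; P = 49/55; answer 49/55
Stage 2: U1 = 49/55; threaded value p + q = 104; d = -44; f(3) = -1*(-29) - 3*(38) + 1*(-44) = -129; iterating: f(3)=-129, f(4)=254, f(5)=104, f(6)=-995, f(7)=937, f(8)=2152, f(9)=-5958, f(10)=439, f(11)=19587, f(12)=-26862, f(13)=-31460; answer -31460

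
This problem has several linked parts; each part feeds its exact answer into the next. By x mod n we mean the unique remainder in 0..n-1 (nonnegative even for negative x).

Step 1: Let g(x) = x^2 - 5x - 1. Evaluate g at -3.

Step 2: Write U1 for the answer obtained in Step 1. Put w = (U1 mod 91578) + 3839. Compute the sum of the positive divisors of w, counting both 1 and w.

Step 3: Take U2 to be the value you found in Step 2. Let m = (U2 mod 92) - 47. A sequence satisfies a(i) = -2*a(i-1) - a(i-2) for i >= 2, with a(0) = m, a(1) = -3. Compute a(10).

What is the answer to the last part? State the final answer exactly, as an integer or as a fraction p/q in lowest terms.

453

Step 1: 1*(-3)^2 - 5*(-3)^1 - 1 = (9) + (15) + (-1) = 23; answer 23
Step 2: U1 = 23; w = 3862; 3862 = 2 * 1931; sigma = (1 + 2) * (1 + 1931) = 3 * 1932 = 5796; answer 5796
Step 3: U2 = 5796; m = -47; a(2) = -2*(-3) - 1*(-47) = 53; iterating: a(2)=53, a(3)=-103, a(4)=153, a(5)=-203, a(6)=253, a(7)=-303, a(8)=353, a(9)=-403, a(10)=453; answer 453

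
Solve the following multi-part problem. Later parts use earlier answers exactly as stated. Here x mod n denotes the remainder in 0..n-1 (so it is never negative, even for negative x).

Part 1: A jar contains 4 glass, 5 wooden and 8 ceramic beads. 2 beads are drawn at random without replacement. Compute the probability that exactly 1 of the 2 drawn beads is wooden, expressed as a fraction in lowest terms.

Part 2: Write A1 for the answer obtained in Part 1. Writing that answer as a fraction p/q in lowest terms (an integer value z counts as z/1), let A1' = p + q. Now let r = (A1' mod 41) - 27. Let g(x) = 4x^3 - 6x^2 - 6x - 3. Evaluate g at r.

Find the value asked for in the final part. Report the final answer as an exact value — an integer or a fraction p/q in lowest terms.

Part 1: total draws C(17,2) = 136; favorable C(5,1)*C(12,1) = 60; P = 15/34; answer 15/34
Part 2: A1 = 15/34; threaded value p + q = 49; r = -19; 4*(-19)^3 - 6*(-19)^2 - 6*(-19)^1 - 3 = (-27436) + (-2166) + (114) + (-3) = -29491; answer -29491

-29491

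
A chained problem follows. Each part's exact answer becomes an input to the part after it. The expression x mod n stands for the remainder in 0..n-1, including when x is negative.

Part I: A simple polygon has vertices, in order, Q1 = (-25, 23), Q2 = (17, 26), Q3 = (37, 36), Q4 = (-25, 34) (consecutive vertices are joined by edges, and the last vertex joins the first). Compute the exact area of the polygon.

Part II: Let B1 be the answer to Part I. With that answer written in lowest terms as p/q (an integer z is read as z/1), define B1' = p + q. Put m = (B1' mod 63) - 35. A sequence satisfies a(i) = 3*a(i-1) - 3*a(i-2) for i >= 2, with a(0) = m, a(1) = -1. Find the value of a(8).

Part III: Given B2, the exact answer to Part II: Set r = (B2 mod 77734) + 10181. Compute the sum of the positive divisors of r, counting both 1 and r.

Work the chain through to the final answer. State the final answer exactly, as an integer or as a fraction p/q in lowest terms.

124432

Part I: cross terms: (-25*26 - 17*23)=-1041, (17*36 - 37*26)=-350, (37*34 - -25*36)=2158, (-25*23 - -25*34)=275; twice the area = |1042| = 1042; area = 521; answer 521
Part II: B1 = 521; threaded value p + q = 522; m = -17; a(2) = 3*(-1) - 3*(-17) = 48; iterating: a(2)=48, a(3)=147, a(4)=297, a(5)=450, a(6)=459, a(7)=27, a(8)=-1296; answer -1296
Part III: B2 = -1296; r = 86619; 86619 = 3 * 13 * 2221; sigma = (1 + 3) * (1 + 13) * (1 + 2221) = 4 * 14 * 2222 = 124432; answer 124432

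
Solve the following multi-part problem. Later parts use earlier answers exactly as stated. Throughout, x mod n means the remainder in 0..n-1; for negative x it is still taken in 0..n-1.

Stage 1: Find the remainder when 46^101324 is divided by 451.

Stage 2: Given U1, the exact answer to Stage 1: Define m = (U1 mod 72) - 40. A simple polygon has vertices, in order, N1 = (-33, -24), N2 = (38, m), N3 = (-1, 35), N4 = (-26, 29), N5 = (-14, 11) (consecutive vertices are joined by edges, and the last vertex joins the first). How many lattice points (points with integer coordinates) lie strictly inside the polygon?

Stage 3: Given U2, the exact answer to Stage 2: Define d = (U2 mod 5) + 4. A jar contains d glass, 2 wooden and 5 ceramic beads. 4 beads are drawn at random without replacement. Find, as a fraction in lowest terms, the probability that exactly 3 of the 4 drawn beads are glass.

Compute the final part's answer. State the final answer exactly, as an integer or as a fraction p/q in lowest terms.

35/143

Stage 1: squarings mod 451: 46^1=46, 46^2=312, 46^4=379, 46^8=223, 46^16=119, 46^32=180, 46^64=379, 46^128=223, 46^256=119, 46^512=180, 46^1024=379, 46^2048=223, 46^4096=119, 46^8192=180, 46^16384=379, 46^32768=223, 46^65536=119; 46^101324 = 46^4 * 46^8 * 46^64 * 46^128 * 46^256 * 46^512 * 46^2048 * 46^32768 * 46^65536 = 379 (mod 451); answer 379
Stage 2: U1 = 379; m = -21; cross terms: (-33*-21 - 38*-24)=1605, (38*35 - -1*-21)=1309, (-1*29 - -26*35)=881, (-26*11 - -14*29)=120, (-14*-24 - -33*11)=699; twice the area = |4614| = 4614; area = 2307; boundary points = 1 + 1 + 1 + 6 + 1 = 10; strictly interior points = area - boundary/2 + 1 = 2303; answer 2303
Stage 3: U2 = 2303; d = 7; total draws C(14,4) = 1001; favorable C(7,3)*C(7,1) = 245; P = 35/143; answer 35/143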